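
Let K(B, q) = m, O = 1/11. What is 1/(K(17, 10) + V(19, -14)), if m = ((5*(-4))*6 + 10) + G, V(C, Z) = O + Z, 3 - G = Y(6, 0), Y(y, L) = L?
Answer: -11/1330 ≈ -0.0082707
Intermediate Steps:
O = 1/11 ≈ 0.090909
G = 3 (G = 3 - 1*0 = 3 + 0 = 3)
V(C, Z) = 1/11 + Z
m = -107 (m = ((5*(-4))*6 + 10) + 3 = (-20*6 + 10) + 3 = (-120 + 10) + 3 = -110 + 3 = -107)
K(B, q) = -107
1/(K(17, 10) + V(19, -14)) = 1/(-107 + (1/11 - 14)) = 1/(-107 - 153/11) = 1/(-1330/11) = -11/1330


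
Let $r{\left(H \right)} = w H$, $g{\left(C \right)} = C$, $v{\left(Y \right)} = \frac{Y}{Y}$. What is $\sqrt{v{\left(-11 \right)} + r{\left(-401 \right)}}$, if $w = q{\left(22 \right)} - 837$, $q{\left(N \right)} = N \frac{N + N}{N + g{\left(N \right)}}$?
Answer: $4 \sqrt{20426} \approx 571.68$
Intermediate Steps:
$v{\left(Y \right)} = 1$
$q{\left(N \right)} = N$ ($q{\left(N \right)} = N \frac{N + N}{N + N} = N \frac{2 N}{2 N} = N 2 N \frac{1}{2 N} = N 1 = N$)
$w = -815$ ($w = 22 - 837 = -815$)
$r{\left(H \right)} = - 815 H$
$\sqrt{v{\left(-11 \right)} + r{\left(-401 \right)}} = \sqrt{1 - -326815} = \sqrt{1 + 326815} = \sqrt{326816} = 4 \sqrt{20426}$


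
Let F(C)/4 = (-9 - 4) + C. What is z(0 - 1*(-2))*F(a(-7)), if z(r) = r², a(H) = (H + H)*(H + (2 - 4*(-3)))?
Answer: -1776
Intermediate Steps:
a(H) = 2*H*(14 + H) (a(H) = (2*H)*(H + (2 + 12)) = (2*H)*(H + 14) = (2*H)*(14 + H) = 2*H*(14 + H))
F(C) = -52 + 4*C (F(C) = 4*((-9 - 4) + C) = 4*(-13 + C) = -52 + 4*C)
z(0 - 1*(-2))*F(a(-7)) = (0 - 1*(-2))²*(-52 + 4*(2*(-7)*(14 - 7))) = (0 + 2)²*(-52 + 4*(2*(-7)*7)) = 2²*(-52 + 4*(-98)) = 4*(-52 - 392) = 4*(-444) = -1776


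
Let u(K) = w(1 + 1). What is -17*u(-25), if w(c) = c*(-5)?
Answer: 170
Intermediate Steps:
w(c) = -5*c
u(K) = -10 (u(K) = -5*(1 + 1) = -5*2 = -10)
-17*u(-25) = -17*(-10) = 170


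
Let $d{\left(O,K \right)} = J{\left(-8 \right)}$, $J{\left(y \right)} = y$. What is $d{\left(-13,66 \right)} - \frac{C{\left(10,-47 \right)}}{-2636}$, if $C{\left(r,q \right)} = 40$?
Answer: $- \frac{5262}{659} \approx -7.9848$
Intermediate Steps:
$d{\left(O,K \right)} = -8$
$d{\left(-13,66 \right)} - \frac{C{\left(10,-47 \right)}}{-2636} = -8 - \frac{40}{-2636} = -8 - 40 \left(- \frac{1}{2636}\right) = -8 - - \frac{10}{659} = -8 + \frac{10}{659} = - \frac{5262}{659}$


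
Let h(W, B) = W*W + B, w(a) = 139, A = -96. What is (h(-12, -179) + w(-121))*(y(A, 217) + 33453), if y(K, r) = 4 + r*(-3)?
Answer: 3411824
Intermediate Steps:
y(K, r) = 4 - 3*r
h(W, B) = B + W**2 (h(W, B) = W**2 + B = B + W**2)
(h(-12, -179) + w(-121))*(y(A, 217) + 33453) = ((-179 + (-12)**2) + 139)*((4 - 3*217) + 33453) = ((-179 + 144) + 139)*((4 - 651) + 33453) = (-35 + 139)*(-647 + 33453) = 104*32806 = 3411824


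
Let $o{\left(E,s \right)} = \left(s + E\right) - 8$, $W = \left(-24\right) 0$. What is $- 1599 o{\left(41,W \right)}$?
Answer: $-52767$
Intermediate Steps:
$W = 0$
$o{\left(E,s \right)} = -8 + E + s$ ($o{\left(E,s \right)} = \left(E + s\right) - 8 = -8 + E + s$)
$- 1599 o{\left(41,W \right)} = - 1599 \left(-8 + 41 + 0\right) = \left(-1599\right) 33 = -52767$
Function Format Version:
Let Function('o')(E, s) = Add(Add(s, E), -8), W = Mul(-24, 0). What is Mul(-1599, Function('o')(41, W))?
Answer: -52767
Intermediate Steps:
W = 0
Function('o')(E, s) = Add(-8, E, s) (Function('o')(E, s) = Add(Add(E, s), -8) = Add(-8, E, s))
Mul(-1599, Function('o')(41, W)) = Mul(-1599, Add(-8, 41, 0)) = Mul(-1599, 33) = -52767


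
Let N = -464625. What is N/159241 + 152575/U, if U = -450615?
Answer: -792078610/243241977 ≈ -3.2563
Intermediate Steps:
N/159241 + 152575/U = -464625/159241 + 152575/(-450615) = -464625*1/159241 + 152575*(-1/450615) = -7875/2699 - 30515/90123 = -792078610/243241977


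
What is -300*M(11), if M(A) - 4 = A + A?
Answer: -7800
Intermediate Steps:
M(A) = 4 + 2*A (M(A) = 4 + (A + A) = 4 + 2*A)
-300*M(11) = -300*(4 + 2*11) = -300*(4 + 22) = -300*26 = -7800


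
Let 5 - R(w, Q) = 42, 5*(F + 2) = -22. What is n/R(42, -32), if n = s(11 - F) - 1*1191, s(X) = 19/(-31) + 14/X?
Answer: 3211610/99789 ≈ 32.184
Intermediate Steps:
F = -32/5 (F = -2 + (1/5)*(-22) = -2 - 22/5 = -32/5 ≈ -6.4000)
R(w, Q) = -37 (R(w, Q) = 5 - 1*42 = 5 - 42 = -37)
s(X) = -19/31 + 14/X (s(X) = 19*(-1/31) + 14/X = -19/31 + 14/X)
n = -3211610/2697 (n = (-19/31 + 14/(11 - 1*(-32/5))) - 1*1191 = (-19/31 + 14/(11 + 32/5)) - 1191 = (-19/31 + 14/(87/5)) - 1191 = (-19/31 + 14*(5/87)) - 1191 = (-19/31 + 70/87) - 1191 = 517/2697 - 1191 = -3211610/2697 ≈ -1190.8)
n/R(42, -32) = -3211610/2697/(-37) = -3211610/2697*(-1/37) = 3211610/99789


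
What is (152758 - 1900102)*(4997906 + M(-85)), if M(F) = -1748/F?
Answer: -742313244598752/85 ≈ -8.7331e+12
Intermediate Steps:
(152758 - 1900102)*(4997906 + M(-85)) = (152758 - 1900102)*(4997906 - 1748/(-85)) = -1747344*(4997906 - 1748*(-1/85)) = -1747344*(4997906 + 1748/85) = -1747344*424823758/85 = -742313244598752/85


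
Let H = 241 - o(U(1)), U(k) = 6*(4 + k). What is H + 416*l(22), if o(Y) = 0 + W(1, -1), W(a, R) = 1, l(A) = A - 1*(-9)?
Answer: 13136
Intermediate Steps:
l(A) = 9 + A (l(A) = A + 9 = 9 + A)
U(k) = 24 + 6*k
o(Y) = 1 (o(Y) = 0 + 1 = 1)
H = 240 (H = 241 - 1*1 = 241 - 1 = 240)
H + 416*l(22) = 240 + 416*(9 + 22) = 240 + 416*31 = 240 + 12896 = 13136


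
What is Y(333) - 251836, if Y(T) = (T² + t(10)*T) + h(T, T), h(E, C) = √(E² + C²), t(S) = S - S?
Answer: -140947 + 333*√2 ≈ -1.4048e+5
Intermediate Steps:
t(S) = 0
h(E, C) = √(C² + E²)
Y(T) = T² + √2*√(T²) (Y(T) = (T² + 0*T) + √(T² + T²) = (T² + 0) + √(2*T²) = T² + √2*√(T²))
Y(333) - 251836 = (333² + √2*√(333²)) - 251836 = (110889 + √2*√110889) - 251836 = (110889 + √2*333) - 251836 = (110889 + 333*√2) - 251836 = -140947 + 333*√2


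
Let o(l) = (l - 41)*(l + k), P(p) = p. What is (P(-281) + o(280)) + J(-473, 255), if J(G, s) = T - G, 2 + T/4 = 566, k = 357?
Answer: 154691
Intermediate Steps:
T = 2256 (T = -8 + 4*566 = -8 + 2264 = 2256)
J(G, s) = 2256 - G
o(l) = (-41 + l)*(357 + l) (o(l) = (l - 41)*(l + 357) = (-41 + l)*(357 + l))
(P(-281) + o(280)) + J(-473, 255) = (-281 + (-14637 + 280**2 + 316*280)) + (2256 - 1*(-473)) = (-281 + (-14637 + 78400 + 88480)) + (2256 + 473) = (-281 + 152243) + 2729 = 151962 + 2729 = 154691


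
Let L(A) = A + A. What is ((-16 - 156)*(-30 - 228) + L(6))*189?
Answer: 8389332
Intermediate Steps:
L(A) = 2*A
((-16 - 156)*(-30 - 228) + L(6))*189 = ((-16 - 156)*(-30 - 228) + 2*6)*189 = (-172*(-258) + 12)*189 = (44376 + 12)*189 = 44388*189 = 8389332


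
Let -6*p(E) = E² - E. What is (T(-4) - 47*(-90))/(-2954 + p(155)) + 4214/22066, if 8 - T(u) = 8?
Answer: -96189491/229453301 ≈ -0.41921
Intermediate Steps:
T(u) = 0 (T(u) = 8 - 1*8 = 8 - 8 = 0)
p(E) = -E²/6 + E/6 (p(E) = -(E² - E)/6 = -E²/6 + E/6)
(T(-4) - 47*(-90))/(-2954 + p(155)) + 4214/22066 = (0 - 47*(-90))/(-2954 + (⅙)*155*(1 - 1*155)) + 4214/22066 = (0 + 4230)/(-2954 + (⅙)*155*(1 - 155)) + 4214*(1/22066) = 4230/(-2954 + (⅙)*155*(-154)) + 2107/11033 = 4230/(-2954 - 11935/3) + 2107/11033 = 4230/(-20797/3) + 2107/11033 = 4230*(-3/20797) + 2107/11033 = -12690/20797 + 2107/11033 = -96189491/229453301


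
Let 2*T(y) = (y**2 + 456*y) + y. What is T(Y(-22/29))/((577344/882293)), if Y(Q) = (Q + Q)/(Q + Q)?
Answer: 202045097/577344 ≈ 349.96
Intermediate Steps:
Y(Q) = 1 (Y(Q) = (2*Q)/((2*Q)) = (2*Q)*(1/(2*Q)) = 1)
T(y) = y**2/2 + 457*y/2 (T(y) = ((y**2 + 456*y) + y)/2 = (y**2 + 457*y)/2 = y**2/2 + 457*y/2)
T(Y(-22/29))/((577344/882293)) = ((1/2)*1*(457 + 1))/((577344/882293)) = ((1/2)*1*458)/((577344*(1/882293))) = 229/(577344/882293) = 229*(882293/577344) = 202045097/577344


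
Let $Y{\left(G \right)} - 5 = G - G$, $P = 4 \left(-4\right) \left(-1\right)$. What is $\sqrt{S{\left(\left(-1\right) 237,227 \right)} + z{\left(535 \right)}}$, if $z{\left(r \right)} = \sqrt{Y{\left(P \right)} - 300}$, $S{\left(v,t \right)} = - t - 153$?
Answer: $\sqrt{-380 + i \sqrt{295}} \approx 0.4404 + 19.499 i$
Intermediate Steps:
$P = 16$ ($P = \left(-16\right) \left(-1\right) = 16$)
$S{\left(v,t \right)} = -153 - t$ ($S{\left(v,t \right)} = - t - 153 = -153 - t$)
$Y{\left(G \right)} = 5$ ($Y{\left(G \right)} = 5 + \left(G - G\right) = 5 + 0 = 5$)
$z{\left(r \right)} = i \sqrt{295}$ ($z{\left(r \right)} = \sqrt{5 - 300} = \sqrt{-295} = i \sqrt{295}$)
$\sqrt{S{\left(\left(-1\right) 237,227 \right)} + z{\left(535 \right)}} = \sqrt{\left(-153 - 227\right) + i \sqrt{295}} = \sqrt{-380 + i \sqrt{295}}$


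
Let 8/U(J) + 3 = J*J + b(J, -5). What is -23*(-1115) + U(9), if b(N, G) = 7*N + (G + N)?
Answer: 3718533/145 ≈ 25645.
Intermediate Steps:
b(N, G) = G + 8*N
U(J) = 8/(-8 + J**2 + 8*J) (U(J) = 8/(-3 + (J*J + (-5 + 8*J))) = 8/(-3 + (J**2 + (-5 + 8*J))) = 8/(-3 + (-5 + J**2 + 8*J)) = 8/(-8 + J**2 + 8*J))
-23*(-1115) + U(9) = -23*(-1115) + 8/(-8 + 9**2 + 8*9) = 25645 + 8/(-8 + 81 + 72) = 25645 + 8/145 = 3718533/145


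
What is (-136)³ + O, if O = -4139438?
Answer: -6654894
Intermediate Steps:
(-136)³ + O = (-136)³ - 4139438 = -2515456 - 4139438 = -6654894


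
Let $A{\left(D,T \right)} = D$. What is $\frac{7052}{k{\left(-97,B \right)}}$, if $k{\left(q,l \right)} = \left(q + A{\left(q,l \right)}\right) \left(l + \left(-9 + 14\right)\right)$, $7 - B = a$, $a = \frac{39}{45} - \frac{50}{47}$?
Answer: $- \frac{2485830}{834103} \approx -2.9802$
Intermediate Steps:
$a = - \frac{139}{705}$ ($a = 39 \cdot \frac{1}{45} - \frac{50}{47} = \frac{13}{15} - \frac{50}{47} = - \frac{139}{705} \approx -0.19716$)
$B = \frac{5074}{705}$ ($B = 7 - - \frac{139}{705} = 7 + \frac{139}{705} = \frac{5074}{705} \approx 7.1972$)
$k{\left(q,l \right)} = 2 q \left(5 + l\right)$ ($k{\left(q,l \right)} = \left(q + q\right) \left(l + \left(-9 + 14\right)\right) = 2 q \left(l + 5\right) = 2 q \left(5 + l\right)$)
$\frac{7052}{k{\left(-97,B \right)}} = \frac{7052}{2 \left(-97\right) \left(5 + \frac{5074}{705}\right)} = \frac{7052}{2 \left(-97\right) \frac{8599}{705}} = \frac{7052}{- \frac{1668206}{705}} = 7052 \left(- \frac{705}{1668206}\right) = - \frac{2485830}{834103}$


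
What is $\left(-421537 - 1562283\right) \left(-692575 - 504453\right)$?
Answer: $2374688086960$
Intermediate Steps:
$\left(-421537 - 1562283\right) \left(-692575 - 504453\right) = \left(-1983820\right) \left(-1197028\right) = 2374688086960$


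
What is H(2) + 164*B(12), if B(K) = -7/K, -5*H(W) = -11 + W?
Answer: -1408/15 ≈ -93.867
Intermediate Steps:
H(W) = 11/5 - W/5 (H(W) = -(-11 + W)/5 = 11/5 - W/5)
H(2) + 164*B(12) = (11/5 - ⅕*2) + 164*(-7/12) = (11/5 - ⅖) + 164*(-7*1/12) = 9/5 + 164*(-7/12) = 9/5 - 287/3 = -1408/15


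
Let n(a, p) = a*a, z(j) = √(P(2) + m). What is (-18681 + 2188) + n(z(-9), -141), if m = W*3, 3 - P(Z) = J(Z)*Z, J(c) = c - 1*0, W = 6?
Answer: -16476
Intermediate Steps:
J(c) = c (J(c) = c + 0 = c)
P(Z) = 3 - Z² (P(Z) = 3 - Z*Z = 3 - Z²)
m = 18 (m = 6*3 = 18)
z(j) = √17 (z(j) = √((3 - 1*2²) + 18) = √((3 - 1*4) + 18) = √((3 - 4) + 18) = √(-1 + 18) = √17)
n(a, p) = a²
(-18681 + 2188) + n(z(-9), -141) = (-18681 + 2188) + (√17)² = -16493 + 17 = -16476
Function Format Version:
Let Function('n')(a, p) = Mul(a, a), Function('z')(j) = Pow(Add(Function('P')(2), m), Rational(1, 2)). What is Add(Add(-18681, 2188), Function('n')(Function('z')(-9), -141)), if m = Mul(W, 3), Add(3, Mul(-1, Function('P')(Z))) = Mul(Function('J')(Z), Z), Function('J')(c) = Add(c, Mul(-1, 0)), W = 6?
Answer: -16476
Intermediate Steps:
Function('J')(c) = c (Function('J')(c) = Add(c, 0) = c)
Function('P')(Z) = Add(3, Mul(-1, Pow(Z, 2))) (Function('P')(Z) = Add(3, Mul(-1, Mul(Z, Z))) = Add(3, Mul(-1, Pow(Z, 2))))
m = 18 (m = Mul(6, 3) = 18)
Function('z')(j) = Pow(17, Rational(1, 2)) (Function('z')(j) = Pow(Add(Add(3, Mul(-1, Pow(2, 2))), 18), Rational(1, 2)) = Pow(Add(Add(3, Mul(-1, 4)), 18), Rational(1, 2)) = Pow(Add(Add(3, -4), 18), Rational(1, 2)) = Pow(Add(-1, 18), Rational(1, 2)) = Pow(17, Rational(1, 2)))
Function('n')(a, p) = Pow(a, 2)
Add(Add(-18681, 2188), Function('n')(Function('z')(-9), -141)) = Add(Add(-18681, 2188), Pow(Pow(17, Rational(1, 2)), 2)) = Add(-16493, 17) = -16476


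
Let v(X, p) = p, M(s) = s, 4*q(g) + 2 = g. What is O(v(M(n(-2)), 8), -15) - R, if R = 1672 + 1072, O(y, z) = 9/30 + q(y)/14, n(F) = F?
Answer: -384103/140 ≈ -2743.6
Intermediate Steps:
q(g) = -1/2 + g/4
O(y, z) = 37/140 + y/56 (O(y, z) = 9/30 + (-1/2 + y/4)/14 = 9*(1/30) + (-1/2 + y/4)*(1/14) = 3/10 + (-1/28 + y/56) = 37/140 + y/56)
R = 2744
O(v(M(n(-2)), 8), -15) - R = (37/140 + (1/56)*8) - 1*2744 = (37/140 + 1/7) - 2744 = 57/140 - 2744 = -384103/140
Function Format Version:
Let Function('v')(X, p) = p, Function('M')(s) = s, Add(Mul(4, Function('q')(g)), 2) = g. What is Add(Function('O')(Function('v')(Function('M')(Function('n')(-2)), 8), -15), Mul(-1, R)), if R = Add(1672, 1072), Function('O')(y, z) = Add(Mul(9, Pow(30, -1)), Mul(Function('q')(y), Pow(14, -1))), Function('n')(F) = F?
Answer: Rational(-384103, 140) ≈ -2743.6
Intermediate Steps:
Function('q')(g) = Add(Rational(-1, 2), Mul(Rational(1, 4), g))
Function('O')(y, z) = Add(Rational(37, 140), Mul(Rational(1, 56), y)) (Function('O')(y, z) = Add(Mul(9, Pow(30, -1)), Mul(Add(Rational(-1, 2), Mul(Rational(1, 4), y)), Pow(14, -1))) = Add(Mul(9, Rational(1, 30)), Mul(Add(Rational(-1, 2), Mul(Rational(1, 4), y)), Rational(1, 14))) = Add(Rational(3, 10), Add(Rational(-1, 28), Mul(Rational(1, 56), y))) = Add(Rational(37, 140), Mul(Rational(1, 56), y)))
R = 2744
Add(Function('O')(Function('v')(Function('M')(Function('n')(-2)), 8), -15), Mul(-1, R)) = Add(Add(Rational(37, 140), Mul(Rational(1, 56), 8)), Mul(-1, 2744)) = Add(Add(Rational(37, 140), Rational(1, 7)), -2744) = Add(Rational(57, 140), -2744) = Rational(-384103, 140)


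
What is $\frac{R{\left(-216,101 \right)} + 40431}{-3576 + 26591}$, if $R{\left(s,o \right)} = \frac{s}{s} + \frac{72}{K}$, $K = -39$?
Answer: $\frac{525592}{299195} \approx 1.7567$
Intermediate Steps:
$R{\left(s,o \right)} = - \frac{11}{13}$ ($R{\left(s,o \right)} = \frac{s}{s} + \frac{72}{-39} = 1 + 72 \left(- \frac{1}{39}\right) = 1 - \frac{24}{13} = - \frac{11}{13}$)
$\frac{R{\left(-216,101 \right)} + 40431}{-3576 + 26591} = \frac{- \frac{11}{13} + 40431}{-3576 + 26591} = \frac{525592}{13 \cdot 23015} = \frac{525592}{13} \cdot \frac{1}{23015} = \frac{525592}{299195}$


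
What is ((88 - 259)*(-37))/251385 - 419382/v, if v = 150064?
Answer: -17412814857/6287306440 ≈ -2.7695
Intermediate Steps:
((88 - 259)*(-37))/251385 - 419382/v = ((88 - 259)*(-37))/251385 - 419382/150064 = -171*(-37)*(1/251385) - 419382*1/150064 = 6327*(1/251385) - 209691/75032 = 2109/83795 - 209691/75032 = -17412814857/6287306440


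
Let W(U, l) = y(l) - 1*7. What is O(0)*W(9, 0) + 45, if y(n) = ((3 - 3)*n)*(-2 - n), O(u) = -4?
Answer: 73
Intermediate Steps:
y(n) = 0 (y(n) = (0*n)*(-2 - n) = 0*(-2 - n) = 0)
W(U, l) = -7 (W(U, l) = 0 - 1*7 = 0 - 7 = -7)
O(0)*W(9, 0) + 45 = -4*(-7) + 45 = 28 + 45 = 73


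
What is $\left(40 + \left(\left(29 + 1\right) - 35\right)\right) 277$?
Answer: $9695$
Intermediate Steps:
$\left(40 + \left(\left(29 + 1\right) - 35\right)\right) 277 = \left(40 + \left(30 - 35\right)\right) 277 = \left(40 - 5\right) 277 = 35 \cdot 277 = 9695$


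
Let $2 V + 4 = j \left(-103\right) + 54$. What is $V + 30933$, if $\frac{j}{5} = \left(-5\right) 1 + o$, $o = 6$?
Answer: $\frac{61401}{2} \approx 30701.0$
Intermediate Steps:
$j = 5$ ($j = 5 \left(\left(-5\right) 1 + 6\right) = 5 \left(-5 + 6\right) = 5 \cdot 1 = 5$)
$V = - \frac{465}{2}$ ($V = -2 + \frac{5 \left(-103\right) + 54}{2} = -2 + \frac{-515 + 54}{2} = -2 + \frac{1}{2} \left(-461\right) = -2 - \frac{461}{2} = - \frac{465}{2} \approx -232.5$)
$V + 30933 = - \frac{465}{2} + 30933 = \frac{61401}{2}$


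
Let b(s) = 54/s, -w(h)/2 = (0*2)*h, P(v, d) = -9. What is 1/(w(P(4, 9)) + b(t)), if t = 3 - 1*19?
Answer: -8/27 ≈ -0.29630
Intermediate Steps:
w(h) = 0 (w(h) = -2*0*2*h = -0*h = -2*0 = 0)
t = -16 (t = 3 - 19 = -16)
1/(w(P(4, 9)) + b(t)) = 1/(0 + 54/(-16)) = 1/(0 + 54*(-1/16)) = 1/(0 - 27/8) = 1/(-27/8) = -8/27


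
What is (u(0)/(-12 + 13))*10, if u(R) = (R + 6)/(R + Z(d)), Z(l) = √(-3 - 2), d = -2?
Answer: -12*I*√5 ≈ -26.833*I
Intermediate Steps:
Z(l) = I*√5 (Z(l) = √(-5) = I*√5)
u(R) = (6 + R)/(R + I*√5) (u(R) = (R + 6)/(R + I*√5) = (6 + R)/(R + I*√5))
(u(0)/(-12 + 13))*10 = (((6 + 0)/(0 + I*√5))/(-12 + 13))*10 = ((6/(I*√5))/1)*10 = ((-I*√5/5*6)*1)*10 = (-6*I*√5/5*1)*10 = -6*I*√5/5*10 = -12*I*√5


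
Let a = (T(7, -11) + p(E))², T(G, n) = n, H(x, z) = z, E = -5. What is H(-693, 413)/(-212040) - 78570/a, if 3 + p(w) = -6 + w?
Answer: -666409637/5301000 ≈ -125.71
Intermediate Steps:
p(w) = -9 + w (p(w) = -3 + (-6 + w) = -9 + w)
a = 625 (a = (-11 + (-9 - 5))² = (-11 - 14)² = (-25)² = 625)
H(-693, 413)/(-212040) - 78570/a = 413/(-212040) - 78570/625 = 413*(-1/212040) - 78570*1/625 = -413/212040 - 15714/125 = -666409637/5301000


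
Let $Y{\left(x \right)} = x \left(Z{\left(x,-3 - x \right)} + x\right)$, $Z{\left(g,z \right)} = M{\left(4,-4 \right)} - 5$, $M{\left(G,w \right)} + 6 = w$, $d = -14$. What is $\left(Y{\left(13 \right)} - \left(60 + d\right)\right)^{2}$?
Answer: $5184$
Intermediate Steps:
$M{\left(G,w \right)} = -6 + w$
$Z{\left(g,z \right)} = -15$ ($Z{\left(g,z \right)} = \left(-6 - 4\right) - 5 = -10 - 5 = -15$)
$Y{\left(x \right)} = x \left(-15 + x\right)$
$\left(Y{\left(13 \right)} - \left(60 + d\right)\right)^{2} = \left(13 \left(-15 + 13\right) - 46\right)^{2} = \left(13 \left(-2\right) + \left(-60 + 14\right)\right)^{2} = \left(-26 - 46\right)^{2} = \left(-72\right)^{2} = 5184$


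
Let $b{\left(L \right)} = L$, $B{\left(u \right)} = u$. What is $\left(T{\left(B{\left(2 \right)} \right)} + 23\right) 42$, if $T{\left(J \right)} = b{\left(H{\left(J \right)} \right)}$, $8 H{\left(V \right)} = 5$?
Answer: $\frac{3969}{4} \approx 992.25$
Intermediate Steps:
$H{\left(V \right)} = \frac{5}{8}$ ($H{\left(V \right)} = \frac{1}{8} \cdot 5 = \frac{5}{8}$)
$T{\left(J \right)} = \frac{5}{8}$
$\left(T{\left(B{\left(2 \right)} \right)} + 23\right) 42 = \left(\frac{5}{8} + 23\right) 42 = \frac{189}{8} \cdot 42 = \frac{3969}{4}$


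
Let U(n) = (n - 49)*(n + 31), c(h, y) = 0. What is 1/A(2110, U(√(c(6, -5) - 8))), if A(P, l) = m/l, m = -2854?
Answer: 1527/2854 + 18*I*√2/1427 ≈ 0.53504 + 0.017839*I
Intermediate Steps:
U(n) = (-49 + n)*(31 + n)
A(P, l) = -2854/l
1/A(2110, U(√(c(6, -5) - 8))) = 1/(-2854/(-1519 + (√(0 - 8))² - 18*√(0 - 8))) = 1/(-2854/(-1519 + (√(-8))² - 36*I*√2)) = 1/(-2854/(-1519 + (2*I*√2)² - 36*I*√2)) = 1/(-2854/(-1519 - 8 - 36*I*√2)) = 1/(-2854/(-1527 - 36*I*√2)) = 1527/2854 + 18*I*√2/1427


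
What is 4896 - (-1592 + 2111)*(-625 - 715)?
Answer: 700356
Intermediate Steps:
4896 - (-1592 + 2111)*(-625 - 715) = 4896 - 519*(-1340) = 4896 - 1*(-695460) = 4896 + 695460 = 700356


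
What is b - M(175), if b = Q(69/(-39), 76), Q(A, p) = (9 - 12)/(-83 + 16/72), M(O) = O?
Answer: -130348/745 ≈ -174.96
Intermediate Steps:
Q(A, p) = 27/745 (Q(A, p) = -3/(-83 + 16*(1/72)) = -3/(-83 + 2/9) = -3/(-745/9) = -3*(-9/745) = 27/745)
b = 27/745 ≈ 0.036242
b - M(175) = 27/745 - 1*175 = 27/745 - 175 = -130348/745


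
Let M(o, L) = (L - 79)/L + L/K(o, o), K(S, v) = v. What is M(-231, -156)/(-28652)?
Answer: -26207/344167824 ≈ -7.6146e-5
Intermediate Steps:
M(o, L) = L/o + (-79 + L)/L (M(o, L) = (L - 79)/L + L/o = (-79 + L)/L + L/o = L/o + (-79 + L)/L)
M(-231, -156)/(-28652) = (1 - 79/(-156) - 156/(-231))/(-28652) = (1 - 79*(-1/156) - 156*(-1/231))*(-1/28652) = (1 + 79/156 + 52/77)*(-1/28652) = (26207/12012)*(-1/28652) = -26207/344167824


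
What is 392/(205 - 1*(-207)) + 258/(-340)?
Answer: 3373/17510 ≈ 0.19263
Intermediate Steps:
392/(205 - 1*(-207)) + 258/(-340) = 392/(205 + 207) + 258*(-1/340) = 392/412 - 129/170 = 392*(1/412) - 129/170 = 98/103 - 129/170 = 3373/17510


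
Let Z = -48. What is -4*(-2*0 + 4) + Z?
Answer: -64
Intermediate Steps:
-4*(-2*0 + 4) + Z = -4*(-2*0 + 4) - 48 = -4*(0 + 4) - 48 = -4*4 - 48 = -16 - 48 = -64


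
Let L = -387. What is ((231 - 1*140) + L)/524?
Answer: -74/131 ≈ -0.56489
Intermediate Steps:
((231 - 1*140) + L)/524 = ((231 - 1*140) - 387)/524 = ((231 - 140) - 387)*(1/524) = (91 - 387)*(1/524) = -296*1/524 = -74/131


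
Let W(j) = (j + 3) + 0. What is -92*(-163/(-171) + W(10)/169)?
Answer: -210680/2223 ≈ -94.773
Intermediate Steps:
W(j) = 3 + j (W(j) = (3 + j) + 0 = 3 + j)
-92*(-163/(-171) + W(10)/169) = -92*(-163/(-171) + (3 + 10)/169) = -92*(-163*(-1/171) + 13*(1/169)) = -92*(163/171 + 1/13) = -92*2290/2223 = -210680/2223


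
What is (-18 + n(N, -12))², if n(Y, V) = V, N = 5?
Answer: 900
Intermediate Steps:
(-18 + n(N, -12))² = (-18 - 12)² = (-30)² = 900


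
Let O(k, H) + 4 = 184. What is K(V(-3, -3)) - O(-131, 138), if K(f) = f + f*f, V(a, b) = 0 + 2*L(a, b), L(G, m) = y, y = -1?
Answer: -178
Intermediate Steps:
O(k, H) = 180 (O(k, H) = -4 + 184 = 180)
L(G, m) = -1
V(a, b) = -2 (V(a, b) = 0 + 2*(-1) = 0 - 2 = -2)
K(f) = f + f²
K(V(-3, -3)) - O(-131, 138) = -2*(1 - 2) - 1*180 = -2*(-1) - 180 = 2 - 180 = -178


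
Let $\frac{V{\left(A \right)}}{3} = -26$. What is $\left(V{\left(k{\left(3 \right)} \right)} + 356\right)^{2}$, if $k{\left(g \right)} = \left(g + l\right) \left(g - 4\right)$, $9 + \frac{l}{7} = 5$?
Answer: $77284$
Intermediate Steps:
$l = -28$ ($l = -63 + 7 \cdot 5 = -63 + 35 = -28$)
$k{\left(g \right)} = \left(-28 + g\right) \left(-4 + g\right)$ ($k{\left(g \right)} = \left(g - 28\right) \left(g - 4\right) = \left(-28 + g\right) \left(-4 + g\right)$)
$V{\left(A \right)} = -78$ ($V{\left(A \right)} = 3 \left(-26\right) = -78$)
$\left(V{\left(k{\left(3 \right)} \right)} + 356\right)^{2} = \left(-78 + 356\right)^{2} = 278^{2} = 77284$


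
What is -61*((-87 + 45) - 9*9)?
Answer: 7503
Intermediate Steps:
-61*((-87 + 45) - 9*9) = -61*(-42 - 81) = -61*(-123) = 7503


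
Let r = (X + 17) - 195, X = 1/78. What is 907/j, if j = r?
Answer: -70746/13883 ≈ -5.0959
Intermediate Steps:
X = 1/78 ≈ 0.012821
r = -13883/78 (r = (1/78 + 17) - 195 = 1327/78 - 195 = -13883/78 ≈ -177.99)
j = -13883/78 ≈ -177.99
907/j = 907/(-13883/78) = 907*(-78/13883) = -70746/13883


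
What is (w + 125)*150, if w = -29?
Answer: 14400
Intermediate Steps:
(w + 125)*150 = (-29 + 125)*150 = 96*150 = 14400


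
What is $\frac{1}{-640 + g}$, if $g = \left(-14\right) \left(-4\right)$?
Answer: $- \frac{1}{584} \approx -0.0017123$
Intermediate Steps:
$g = 56$
$\frac{1}{-640 + g} = \frac{1}{-640 + 56} = \frac{1}{-584} = - \frac{1}{584}$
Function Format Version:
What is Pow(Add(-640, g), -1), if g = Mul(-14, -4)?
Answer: Rational(-1, 584) ≈ -0.0017123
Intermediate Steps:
g = 56
Pow(Add(-640, g), -1) = Pow(Add(-640, 56), -1) = Pow(-584, -1) = Rational(-1, 584)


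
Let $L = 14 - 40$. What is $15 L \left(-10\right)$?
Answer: $3900$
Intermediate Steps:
$L = -26$
$15 L \left(-10\right) = 15 \left(-26\right) \left(-10\right) = \left(-390\right) \left(-10\right) = 3900$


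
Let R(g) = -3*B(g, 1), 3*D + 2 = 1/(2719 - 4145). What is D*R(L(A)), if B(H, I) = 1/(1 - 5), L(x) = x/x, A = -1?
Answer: -2853/5704 ≈ -0.50018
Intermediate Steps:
L(x) = 1
B(H, I) = -1/4 (B(H, I) = 1/(-4) = -1/4)
D = -951/1426 (D = -2/3 + 1/(3*(2719 - 4145)) = -2/3 + (1/3)/(-1426) = -2/3 + (1/3)*(-1/1426) = -2/3 - 1/4278 = -951/1426 ≈ -0.66690)
R(g) = 3/4 (R(g) = -3*(-1/4) = 3/4)
D*R(L(A)) = -951/1426*3/4 = -2853/5704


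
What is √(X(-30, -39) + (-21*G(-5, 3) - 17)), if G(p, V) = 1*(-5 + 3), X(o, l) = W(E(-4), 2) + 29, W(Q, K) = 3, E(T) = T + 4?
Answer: √57 ≈ 7.5498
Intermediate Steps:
E(T) = 4 + T
X(o, l) = 32 (X(o, l) = 3 + 29 = 32)
G(p, V) = -2 (G(p, V) = 1*(-2) = -2)
√(X(-30, -39) + (-21*G(-5, 3) - 17)) = √(32 + (-21*(-2) - 17)) = √(32 + (42 - 17)) = √(32 + 25) = √57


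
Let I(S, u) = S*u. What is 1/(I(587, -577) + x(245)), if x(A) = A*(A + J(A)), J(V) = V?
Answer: -1/218649 ≈ -4.5735e-6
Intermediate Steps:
x(A) = 2*A² (x(A) = A*(A + A) = A*(2*A) = 2*A²)
1/(I(587, -577) + x(245)) = 1/(587*(-577) + 2*245²) = 1/(-338699 + 2*60025) = 1/(-338699 + 120050) = 1/(-218649) = -1/218649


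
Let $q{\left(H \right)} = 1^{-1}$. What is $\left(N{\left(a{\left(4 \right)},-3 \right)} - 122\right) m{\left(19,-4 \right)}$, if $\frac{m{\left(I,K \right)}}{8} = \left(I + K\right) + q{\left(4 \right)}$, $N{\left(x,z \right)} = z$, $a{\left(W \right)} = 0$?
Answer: $-16000$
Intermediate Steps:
$q{\left(H \right)} = 1$
$m{\left(I,K \right)} = 8 + 8 I + 8 K$ ($m{\left(I,K \right)} = 8 \left(\left(I + K\right) + 1\right) = 8 \left(1 + I + K\right) = 8 + 8 I + 8 K$)
$\left(N{\left(a{\left(4 \right)},-3 \right)} - 122\right) m{\left(19,-4 \right)} = \left(-3 - 122\right) \left(8 + 8 \cdot 19 + 8 \left(-4\right)\right) = - 125 \left(8 + 152 - 32\right) = \left(-125\right) 128 = -16000$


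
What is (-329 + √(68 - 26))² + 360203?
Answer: 468486 - 658*√42 ≈ 4.6422e+5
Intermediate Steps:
(-329 + √(68 - 26))² + 360203 = (-329 + √42)² + 360203 = 360203 + (-329 + √42)²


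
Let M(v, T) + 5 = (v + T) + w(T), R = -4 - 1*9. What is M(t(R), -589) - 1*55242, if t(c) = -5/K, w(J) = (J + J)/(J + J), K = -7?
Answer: -390840/7 ≈ -55834.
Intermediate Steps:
R = -13 (R = -4 - 9 = -13)
w(J) = 1 (w(J) = (2*J)/((2*J)) = (2*J)*(1/(2*J)) = 1)
t(c) = 5/7 (t(c) = -5/(-7) = -5*(-⅐) = 5/7)
M(v, T) = -4 + T + v (M(v, T) = -5 + ((v + T) + 1) = -5 + ((T + v) + 1) = -5 + (1 + T + v) = -4 + T + v)
M(t(R), -589) - 1*55242 = (-4 - 589 + 5/7) - 1*55242 = -4146/7 - 55242 = -390840/7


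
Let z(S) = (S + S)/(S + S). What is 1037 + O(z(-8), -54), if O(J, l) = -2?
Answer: 1035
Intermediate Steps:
z(S) = 1 (z(S) = (2*S)/((2*S)) = (2*S)*(1/(2*S)) = 1)
1037 + O(z(-8), -54) = 1037 - 2 = 1035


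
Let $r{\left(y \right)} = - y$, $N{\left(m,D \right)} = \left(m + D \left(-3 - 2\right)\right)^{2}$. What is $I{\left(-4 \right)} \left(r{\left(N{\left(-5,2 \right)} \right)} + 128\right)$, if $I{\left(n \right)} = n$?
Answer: $388$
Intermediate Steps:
$N{\left(m,D \right)} = \left(m - 5 D\right)^{2}$ ($N{\left(m,D \right)} = \left(m + D \left(-5\right)\right)^{2} = \left(m - 5 D\right)^{2}$)
$I{\left(-4 \right)} \left(r{\left(N{\left(-5,2 \right)} \right)} + 128\right) = - 4 \left(- \left(\left(-1\right) \left(-5\right) + 5 \cdot 2\right)^{2} + 128\right) = - 4 \left(- \left(5 + 10\right)^{2} + 128\right) = - 4 \left(- 15^{2} + 128\right) = - 4 \left(\left(-1\right) 225 + 128\right) = - 4 \left(-225 + 128\right) = \left(-4\right) \left(-97\right) = 388$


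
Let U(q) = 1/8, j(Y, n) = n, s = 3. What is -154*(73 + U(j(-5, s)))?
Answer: -45045/4 ≈ -11261.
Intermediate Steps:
U(q) = 1/8
-154*(73 + U(j(-5, s))) = -154*(73 + 1/8) = -154*585/8 = -45045/4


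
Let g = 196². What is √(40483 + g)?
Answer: √78899 ≈ 280.89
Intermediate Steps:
g = 38416
√(40483 + g) = √(40483 + 38416) = √78899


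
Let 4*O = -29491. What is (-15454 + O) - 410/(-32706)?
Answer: -1493142551/65412 ≈ -22827.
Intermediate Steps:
O = -29491/4 (O = (1/4)*(-29491) = -29491/4 ≈ -7372.8)
(-15454 + O) - 410/(-32706) = (-15454 - 29491/4) - 410/(-32706) = -91307/4 - 410*(-1/32706) = -91307/4 + 205/16353 = -1493142551/65412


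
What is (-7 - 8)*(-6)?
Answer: 90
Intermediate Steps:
(-7 - 8)*(-6) = -15*(-6) = 90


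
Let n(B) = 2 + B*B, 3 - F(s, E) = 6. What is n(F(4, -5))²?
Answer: 121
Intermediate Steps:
F(s, E) = -3 (F(s, E) = 3 - 1*6 = 3 - 6 = -3)
n(B) = 2 + B²
n(F(4, -5))² = (2 + (-3)²)² = (2 + 9)² = 11² = 121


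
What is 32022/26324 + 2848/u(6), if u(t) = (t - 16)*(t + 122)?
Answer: -265489/263240 ≈ -1.0085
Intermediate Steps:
u(t) = (-16 + t)*(122 + t)
32022/26324 + 2848/u(6) = 32022/26324 + 2848/(-1952 + 6² + 106*6) = 32022*(1/26324) + 2848/(-1952 + 36 + 636) = 16011/13162 + 2848/(-1280) = 16011/13162 + 2848*(-1/1280) = 16011/13162 - 89/40 = -265489/263240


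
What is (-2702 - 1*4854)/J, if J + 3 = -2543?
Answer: 3778/1273 ≈ 2.9678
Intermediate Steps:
J = -2546 (J = -3 - 2543 = -2546)
(-2702 - 1*4854)/J = (-2702 - 1*4854)/(-2546) = (-2702 - 4854)*(-1/2546) = -7556*(-1/2546) = 3778/1273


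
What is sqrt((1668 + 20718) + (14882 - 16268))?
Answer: 10*sqrt(210) ≈ 144.91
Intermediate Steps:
sqrt((1668 + 20718) + (14882 - 16268)) = sqrt(22386 - 1386) = sqrt(21000) = 10*sqrt(210)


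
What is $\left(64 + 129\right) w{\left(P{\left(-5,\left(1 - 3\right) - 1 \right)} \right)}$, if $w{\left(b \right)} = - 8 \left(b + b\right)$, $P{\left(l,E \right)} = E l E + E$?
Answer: $148224$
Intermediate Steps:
$P{\left(l,E \right)} = E + l E^{2}$ ($P{\left(l,E \right)} = l E^{2} + E = E + l E^{2}$)
$w{\left(b \right)} = - 16 b$ ($w{\left(b \right)} = - 8 \cdot 2 b = - 16 b$)
$\left(64 + 129\right) w{\left(P{\left(-5,\left(1 - 3\right) - 1 \right)} \right)} = \left(64 + 129\right) \left(- 16 \left(\left(1 - 3\right) - 1\right) \left(1 + \left(\left(1 - 3\right) - 1\right) \left(-5\right)\right)\right) = 193 \left(- 16 \left(-2 - 1\right) \left(1 + \left(-2 - 1\right) \left(-5\right)\right)\right) = 193 \left(- 16 \left(- 3 \left(1 - -15\right)\right)\right) = 193 \left(- 16 \left(- 3 \left(1 + 15\right)\right)\right) = 193 \left(- 16 \left(\left(-3\right) 16\right)\right) = 193 \left(\left(-16\right) \left(-48\right)\right) = 193 \cdot 768 = 148224$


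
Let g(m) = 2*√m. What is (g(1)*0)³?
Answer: 0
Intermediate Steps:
(g(1)*0)³ = ((2*√1)*0)³ = ((2*1)*0)³ = (2*0)³ = 0³ = 0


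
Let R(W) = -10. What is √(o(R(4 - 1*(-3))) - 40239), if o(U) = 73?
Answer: I*√40166 ≈ 200.41*I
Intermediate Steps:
√(o(R(4 - 1*(-3))) - 40239) = √(73 - 40239) = √(-40166) = I*√40166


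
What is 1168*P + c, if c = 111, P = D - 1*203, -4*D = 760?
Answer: -458913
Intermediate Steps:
D = -190 (D = -¼*760 = -190)
P = -393 (P = -190 - 1*203 = -190 - 203 = -393)
1168*P + c = 1168*(-393) + 111 = -459024 + 111 = -458913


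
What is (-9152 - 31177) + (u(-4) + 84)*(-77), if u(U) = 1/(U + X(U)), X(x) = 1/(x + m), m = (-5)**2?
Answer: -3882534/83 ≈ -46778.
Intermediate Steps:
m = 25
X(x) = 1/(25 + x) (X(x) = 1/(x + 25) = 1/(25 + x))
u(U) = 1/(U + 1/(25 + U))
(-9152 - 31177) + (u(-4) + 84)*(-77) = (-9152 - 31177) + ((25 - 4)/(1 - 4*(25 - 4)) + 84)*(-77) = -40329 + (21/(1 - 4*21) + 84)*(-77) = -40329 + (21/(1 - 84) + 84)*(-77) = -40329 + (21/(-83) + 84)*(-77) = -40329 + (-1/83*21 + 84)*(-77) = -40329 + (-21/83 + 84)*(-77) = -40329 + (6951/83)*(-77) = -40329 - 535227/83 = -3882534/83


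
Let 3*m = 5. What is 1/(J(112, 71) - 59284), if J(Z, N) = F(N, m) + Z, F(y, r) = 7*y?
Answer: -1/58675 ≈ -1.7043e-5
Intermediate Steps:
m = 5/3 (m = (1/3)*5 = 5/3 ≈ 1.6667)
J(Z, N) = Z + 7*N (J(Z, N) = 7*N + Z = Z + 7*N)
1/(J(112, 71) - 59284) = 1/((112 + 7*71) - 59284) = 1/((112 + 497) - 59284) = 1/(609 - 59284) = 1/(-58675) = -1/58675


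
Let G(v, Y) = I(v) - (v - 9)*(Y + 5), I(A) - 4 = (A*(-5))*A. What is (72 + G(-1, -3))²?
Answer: 8281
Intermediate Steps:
I(A) = 4 - 5*A² (I(A) = 4 + (A*(-5))*A = 4 + (-5*A)*A = 4 - 5*A²)
G(v, Y) = 4 - 5*v² - (-9 + v)*(5 + Y) (G(v, Y) = (4 - 5*v²) - (v - 9)*(Y + 5) = (4 - 5*v²) - (-9 + v)*(5 + Y) = 4 - 5*v² - (-9 + v)*(5 + Y))
(72 + G(-1, -3))² = (72 + (49 - 5*(-1) - 5*(-1)² + 9*(-3) - 1*(-3)*(-1)))² = (72 + (49 + 5 - 5*1 - 27 - 3))² = (72 + (49 + 5 - 5 - 27 - 3))² = (72 + 19)² = 91² = 8281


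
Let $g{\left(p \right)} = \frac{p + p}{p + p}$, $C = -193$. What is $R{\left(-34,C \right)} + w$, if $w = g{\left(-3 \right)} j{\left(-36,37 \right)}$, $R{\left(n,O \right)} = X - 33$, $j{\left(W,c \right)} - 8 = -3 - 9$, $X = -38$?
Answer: $-75$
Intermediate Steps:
$j{\left(W,c \right)} = -4$ ($j{\left(W,c \right)} = 8 - 12 = -4$)
$g{\left(p \right)} = 1$ ($g{\left(p \right)} = \frac{2 p}{2 p} = 2 p \frac{1}{2 p} = 1$)
$R{\left(n,O \right)} = -71$ ($R{\left(n,O \right)} = -38 - 33 = -71$)
$w = -4$ ($w = 1 \left(-4\right) = -4$)
$R{\left(-34,C \right)} + w = -71 - 4 = -75$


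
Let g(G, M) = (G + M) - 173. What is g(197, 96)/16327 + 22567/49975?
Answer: 374448409/815941825 ≈ 0.45892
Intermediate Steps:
g(G, M) = -173 + G + M
g(197, 96)/16327 + 22567/49975 = (-173 + 197 + 96)/16327 + 22567/49975 = 120*(1/16327) + 22567*(1/49975) = 120/16327 + 22567/49975 = 374448409/815941825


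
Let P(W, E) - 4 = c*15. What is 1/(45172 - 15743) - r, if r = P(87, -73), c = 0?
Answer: -117715/29429 ≈ -4.0000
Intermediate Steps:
P(W, E) = 4 (P(W, E) = 4 + 0*15 = 4 + 0 = 4)
r = 4
1/(45172 - 15743) - r = 1/(45172 - 15743) - 1*4 = 1/29429 - 4 = -117715/29429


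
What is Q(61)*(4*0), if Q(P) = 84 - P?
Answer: 0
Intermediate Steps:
Q(61)*(4*0) = (84 - 1*61)*(4*0) = (84 - 61)*0 = 23*0 = 0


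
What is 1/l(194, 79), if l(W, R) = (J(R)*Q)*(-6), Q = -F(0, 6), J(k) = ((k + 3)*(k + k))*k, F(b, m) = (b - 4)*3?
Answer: -1/73693728 ≈ -1.3570e-8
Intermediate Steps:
F(b, m) = -12 + 3*b (F(b, m) = (-4 + b)*3 = -12 + 3*b)
J(k) = 2*k²*(3 + k) (J(k) = ((3 + k)*(2*k))*k = (2*k*(3 + k))*k = 2*k²*(3 + k))
Q = 12 (Q = -(-12 + 3*0) = -(-12 + 0) = -1*(-12) = 12)
l(W, R) = -144*R²*(3 + R) (l(W, R) = ((2*R²*(3 + R))*12)*(-6) = (24*R²*(3 + R))*(-6) = -144*R²*(3 + R))
1/l(194, 79) = 1/(144*79²*(-3 - 1*79)) = 1/(144*6241*(-3 - 79)) = 1/(144*6241*(-82)) = 1/(-73693728) = -1/73693728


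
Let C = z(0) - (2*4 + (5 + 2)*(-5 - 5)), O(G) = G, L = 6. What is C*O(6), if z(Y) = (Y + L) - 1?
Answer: 402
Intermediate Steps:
z(Y) = 5 + Y (z(Y) = (Y + 6) - 1 = (6 + Y) - 1 = 5 + Y)
C = 67 (C = (5 + 0) - (2*4 + (5 + 2)*(-5 - 5)) = 5 - (8 + 7*(-10)) = 5 - (8 - 70) = 5 - 1*(-62) = 5 + 62 = 67)
C*O(6) = 67*6 = 402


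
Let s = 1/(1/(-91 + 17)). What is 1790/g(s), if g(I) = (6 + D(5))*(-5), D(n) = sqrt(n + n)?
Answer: -1074/13 + 179*sqrt(10)/13 ≈ -39.073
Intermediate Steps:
s = -74 (s = 1/(1/(-74)) = 1/(-1/74) = -74)
D(n) = sqrt(2)*sqrt(n) (D(n) = sqrt(2*n) = sqrt(2)*sqrt(n))
g(I) = -30 - 5*sqrt(10) (g(I) = (6 + sqrt(2)*sqrt(5))*(-5) = (6 + sqrt(10))*(-5) = -30 - 5*sqrt(10))
1790/g(s) = 1790/(-30 - 5*sqrt(10))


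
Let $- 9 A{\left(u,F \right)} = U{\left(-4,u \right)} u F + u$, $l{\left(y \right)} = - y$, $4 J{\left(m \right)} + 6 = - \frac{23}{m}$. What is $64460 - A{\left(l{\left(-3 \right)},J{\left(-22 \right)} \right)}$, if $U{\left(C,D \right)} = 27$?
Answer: $\frac{17014585}{264} \approx 64449.0$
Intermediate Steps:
$J{\left(m \right)} = - \frac{3}{2} - \frac{23}{4 m}$ ($J{\left(m \right)} = - \frac{3}{2} + \frac{\left(-23\right) \frac{1}{m}}{4} = - \frac{3}{2} - \frac{23}{4 m}$)
$A{\left(u,F \right)} = - \frac{u}{9} - 3 F u$ ($A{\left(u,F \right)} = - \frac{27 u F + u}{9} = - \frac{27 F u + u}{9} = - \frac{u + 27 F u}{9} = - \frac{u}{9} - 3 F u$)
$64460 - A{\left(l{\left(-3 \right)},J{\left(-22 \right)} \right)} = 64460 - - \frac{\left(-1\right) \left(-3\right) \left(1 + 27 \frac{-23 - -132}{4 \left(-22\right)}\right)}{9} = 64460 - \left(- \frac{1}{9}\right) 3 \left(1 + 27 \cdot \frac{1}{4} \left(- \frac{1}{22}\right) \left(-23 + 132\right)\right) = 64460 - \left(- \frac{1}{9}\right) 3 \left(1 + 27 \cdot \frac{1}{4} \left(- \frac{1}{22}\right) 109\right) = 64460 - \left(- \frac{1}{9}\right) 3 \left(1 + 27 \left(- \frac{109}{88}\right)\right) = 64460 - \left(- \frac{1}{9}\right) 3 \left(1 - \frac{2943}{88}\right) = 64460 - \left(- \frac{1}{9}\right) 3 \left(- \frac{2855}{88}\right) = 64460 - \frac{2855}{264} = \frac{17014585}{264}$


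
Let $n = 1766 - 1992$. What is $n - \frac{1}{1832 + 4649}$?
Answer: $- \frac{1464707}{6481} \approx -226.0$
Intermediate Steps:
$n = -226$ ($n = 1766 - 1992 = -226$)
$n - \frac{1}{1832 + 4649} = -226 - \frac{1}{1832 + 4649} = -226 - \frac{1}{6481} = - \frac{1464707}{6481}$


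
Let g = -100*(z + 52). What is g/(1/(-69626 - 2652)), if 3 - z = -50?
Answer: 758919000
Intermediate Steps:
z = 53 (z = 3 - 1*(-50) = 3 + 50 = 53)
g = -10500 (g = -100*(53 + 52) = -100*105 = -10500)
g/(1/(-69626 - 2652)) = -10500/(1/(-69626 - 2652)) = -10500/(1/(-72278)) = -10500/(-1/72278) = -10500*(-72278) = 758919000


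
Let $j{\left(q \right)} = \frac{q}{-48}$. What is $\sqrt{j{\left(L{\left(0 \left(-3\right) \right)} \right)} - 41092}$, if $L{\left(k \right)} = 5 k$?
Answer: $2 i \sqrt{10273} \approx 202.71 i$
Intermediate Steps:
$j{\left(q \right)} = - \frac{q}{48}$ ($j{\left(q \right)} = q \left(- \frac{1}{48}\right) = - \frac{q}{48}$)
$\sqrt{j{\left(L{\left(0 \left(-3\right) \right)} \right)} - 41092} = \sqrt{- \frac{5 \cdot 0 \left(-3\right)}{48} - 41092} = \sqrt{- \frac{5 \cdot 0}{48} - 41092} = \sqrt{\left(- \frac{1}{48}\right) 0 - 41092} = \sqrt{0 - 41092} = \sqrt{-41092} = 2 i \sqrt{10273}$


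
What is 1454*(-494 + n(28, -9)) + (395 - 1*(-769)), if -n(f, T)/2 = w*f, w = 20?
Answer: -2345592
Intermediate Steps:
n(f, T) = -40*f
1454*(-494 + n(28, -9)) + (395 - 1*(-769)) = 1454*(-494 - 40*28) + (395 - 1*(-769)) = 1454*(-494 - 1120) + (395 + 769) = 1454*(-1614) + 1164 = -2346756 + 1164 = -2345592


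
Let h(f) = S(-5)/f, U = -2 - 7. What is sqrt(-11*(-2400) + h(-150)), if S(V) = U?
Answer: 3*sqrt(293334)/10 ≈ 162.48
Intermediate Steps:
U = -9
S(V) = -9
h(f) = -9/f
sqrt(-11*(-2400) + h(-150)) = sqrt(-11*(-2400) - 9/(-150)) = sqrt(26400 - 9*(-1/150)) = sqrt(26400 + 3/50) = sqrt(1320003/50) = 3*sqrt(293334)/10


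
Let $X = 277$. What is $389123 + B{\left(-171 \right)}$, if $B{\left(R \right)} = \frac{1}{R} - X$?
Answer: $\frac{66492665}{171} \approx 3.8885 \cdot 10^{5}$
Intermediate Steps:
$B{\left(R \right)} = -277 + \frac{1}{R}$ ($B{\left(R \right)} = \frac{1}{R} - 277 = -277 + \frac{1}{R}$)
$389123 + B{\left(-171 \right)} = 389123 - \left(277 - \frac{1}{-171}\right) = 389123 - \frac{47368}{171} = \frac{66492665}{171}$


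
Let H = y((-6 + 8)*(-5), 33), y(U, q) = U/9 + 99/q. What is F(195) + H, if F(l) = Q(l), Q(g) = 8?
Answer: 89/9 ≈ 9.8889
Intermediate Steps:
y(U, q) = 99/q + U/9 (y(U, q) = U*(1/9) + 99/q = U/9 + 99/q = 99/q + U/9)
H = 17/9 (H = 99/33 + ((-6 + 8)*(-5))/9 = 99*(1/33) + (2*(-5))/9 = 3 + (1/9)*(-10) = 3 - 10/9 = 17/9 ≈ 1.8889)
F(l) = 8
F(195) + H = 8 + 17/9 = 89/9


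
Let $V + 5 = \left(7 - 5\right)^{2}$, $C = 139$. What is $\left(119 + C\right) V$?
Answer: $-258$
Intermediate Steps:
$V = -1$ ($V = -5 + \left(7 - 5\right)^{2} = -5 + 2^{2} = -5 + 4 = -1$)
$\left(119 + C\right) V = \left(119 + 139\right) \left(-1\right) = 258 \left(-1\right) = -258$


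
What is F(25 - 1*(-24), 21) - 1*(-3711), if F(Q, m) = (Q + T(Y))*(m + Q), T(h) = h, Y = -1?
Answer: 7071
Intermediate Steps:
F(Q, m) = (-1 + Q)*(Q + m) (F(Q, m) = (Q - 1)*(m + Q) = (-1 + Q)*(Q + m))
F(25 - 1*(-24), 21) - 1*(-3711) = ((25 - 1*(-24))² - (25 - 1*(-24)) - 1*21 + (25 - 1*(-24))*21) - 1*(-3711) = ((25 + 24)² - (25 + 24) - 21 + (25 + 24)*21) + 3711 = (49² - 1*49 - 21 + 49*21) + 3711 = (2401 - 49 - 21 + 1029) + 3711 = 3360 + 3711 = 7071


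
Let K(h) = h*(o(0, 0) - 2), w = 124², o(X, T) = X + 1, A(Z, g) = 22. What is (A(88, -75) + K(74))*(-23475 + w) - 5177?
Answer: 415971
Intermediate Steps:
o(X, T) = 1 + X
w = 15376
K(h) = -h (K(h) = h*((1 + 0) - 2) = h*(1 - 2) = h*(-1) = -h)
(A(88, -75) + K(74))*(-23475 + w) - 5177 = (22 - 1*74)*(-23475 + 15376) - 5177 = (22 - 74)*(-8099) - 5177 = -52*(-8099) - 5177 = 421148 - 5177 = 415971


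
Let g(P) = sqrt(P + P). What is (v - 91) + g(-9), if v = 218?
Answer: 127 + 3*I*sqrt(2) ≈ 127.0 + 4.2426*I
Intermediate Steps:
g(P) = sqrt(2)*sqrt(P) (g(P) = sqrt(2*P) = sqrt(2)*sqrt(P))
(v - 91) + g(-9) = (218 - 91) + sqrt(2)*sqrt(-9) = 127 + sqrt(2)*(3*I) = 127 + 3*I*sqrt(2)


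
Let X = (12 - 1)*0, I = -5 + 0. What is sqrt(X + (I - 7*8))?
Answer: I*sqrt(61) ≈ 7.8102*I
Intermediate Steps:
I = -5
X = 0 (X = 11*0 = 0)
sqrt(X + (I - 7*8)) = sqrt(0 + (-5 - 7*8)) = sqrt(0 + (-5 - 56)) = sqrt(0 - 61) = sqrt(-61) = I*sqrt(61)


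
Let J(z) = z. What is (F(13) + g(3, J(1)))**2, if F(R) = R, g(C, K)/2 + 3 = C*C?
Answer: 625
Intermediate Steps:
g(C, K) = -6 + 2*C**2 (g(C, K) = -6 + 2*(C*C) = -6 + 2*C**2)
(F(13) + g(3, J(1)))**2 = (13 + (-6 + 2*3**2))**2 = (13 + (-6 + 2*9))**2 = (13 + (-6 + 18))**2 = (13 + 12)**2 = 25**2 = 625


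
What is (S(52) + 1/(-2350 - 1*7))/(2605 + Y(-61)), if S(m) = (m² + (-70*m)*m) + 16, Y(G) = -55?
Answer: -439721921/6010350 ≈ -73.161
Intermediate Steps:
S(m) = 16 - 69*m² (S(m) = (m² - 70*m²) + 16 = -69*m² + 16 = 16 - 69*m²)
(S(52) + 1/(-2350 - 1*7))/(2605 + Y(-61)) = ((16 - 69*52²) + 1/(-2350 - 1*7))/(2605 - 55) = ((16 - 69*2704) + 1/(-2350 - 7))/2550 = ((16 - 186576) + 1/(-2357))*(1/2550) = (-186560 - 1/2357)*(1/2550) = -439721921/2357*1/2550 = -439721921/6010350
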